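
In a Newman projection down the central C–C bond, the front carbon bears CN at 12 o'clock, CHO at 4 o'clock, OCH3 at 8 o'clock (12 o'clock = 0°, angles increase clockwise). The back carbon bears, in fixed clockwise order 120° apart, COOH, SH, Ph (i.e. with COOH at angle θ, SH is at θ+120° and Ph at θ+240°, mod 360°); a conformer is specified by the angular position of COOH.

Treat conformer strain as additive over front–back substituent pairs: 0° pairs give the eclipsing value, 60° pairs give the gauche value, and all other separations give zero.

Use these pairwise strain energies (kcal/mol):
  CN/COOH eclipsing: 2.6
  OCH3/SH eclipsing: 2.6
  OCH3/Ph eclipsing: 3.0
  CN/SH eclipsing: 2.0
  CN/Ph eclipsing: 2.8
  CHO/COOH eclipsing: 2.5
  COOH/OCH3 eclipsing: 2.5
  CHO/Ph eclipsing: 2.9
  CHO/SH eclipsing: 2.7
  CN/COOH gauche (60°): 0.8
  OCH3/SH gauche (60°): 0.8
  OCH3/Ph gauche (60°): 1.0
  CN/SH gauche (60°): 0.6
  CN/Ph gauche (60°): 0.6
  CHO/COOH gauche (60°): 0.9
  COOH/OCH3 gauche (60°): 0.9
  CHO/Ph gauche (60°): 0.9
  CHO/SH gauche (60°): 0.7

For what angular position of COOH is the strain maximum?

COOH at 0° (eclipsed): CN(0°)/COOH(0°) eclipsed 2.6; CHO(120°)/SH(120°) eclipsed 2.7; OCH3(240°)/Ph(240°) eclipsed 3.0 → 8.3 kcal/mol.
COOH at 60° (staggered): CN(0°)/COOH(60°) gauche 0.8; CN(0°)/Ph(300°) gauche 0.6; CHO(120°)/COOH(60°) gauche 0.9; CHO(120°)/SH(180°) gauche 0.7; OCH3(240°)/SH(180°) gauche 0.8; OCH3(240°)/Ph(300°) gauche 1.0 → 4.8 kcal/mol.
COOH at 120° (eclipsed): CN(0°)/Ph(0°) eclipsed 2.8; CHO(120°)/COOH(120°) eclipsed 2.5; OCH3(240°)/SH(240°) eclipsed 2.6 → 7.9 kcal/mol.
COOH at 180° (staggered): CN(0°)/SH(300°) gauche 0.6; CN(0°)/Ph(60°) gauche 0.6; CHO(120°)/COOH(180°) gauche 0.9; CHO(120°)/Ph(60°) gauche 0.9; OCH3(240°)/COOH(180°) gauche 0.9; OCH3(240°)/SH(300°) gauche 0.8 → 4.7 kcal/mol.
COOH at 240° (eclipsed): CN(0°)/SH(0°) eclipsed 2.0; CHO(120°)/Ph(120°) eclipsed 2.9; OCH3(240°)/COOH(240°) eclipsed 2.5 → 7.4 kcal/mol.
COOH at 300° (staggered): CN(0°)/COOH(300°) gauche 0.8; CN(0°)/SH(60°) gauche 0.6; CHO(120°)/SH(60°) gauche 0.7; CHO(120°)/Ph(180°) gauche 0.9; OCH3(240°)/COOH(300°) gauche 0.9; OCH3(240°)/Ph(180°) gauche 1.0 → 4.9 kcal/mol.
The maximum (8.3 kcal/mol) occurs with COOH at 0°.

0°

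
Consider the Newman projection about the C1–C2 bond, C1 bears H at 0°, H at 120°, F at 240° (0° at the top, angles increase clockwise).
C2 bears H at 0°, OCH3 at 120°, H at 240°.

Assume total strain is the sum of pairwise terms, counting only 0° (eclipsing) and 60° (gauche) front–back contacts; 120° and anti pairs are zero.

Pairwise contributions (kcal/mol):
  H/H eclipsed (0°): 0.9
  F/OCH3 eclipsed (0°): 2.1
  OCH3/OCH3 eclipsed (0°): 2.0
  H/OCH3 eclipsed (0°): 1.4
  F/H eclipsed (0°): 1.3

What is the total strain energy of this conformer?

This conformer (eclipsed): H(0°)/H(0°) eclipsed 0.9; H(120°)/OCH3(120°) eclipsed 1.4; F(240°)/H(240°) eclipsed 1.3 → 3.6 kcal/mol.

3.6 kcal/mol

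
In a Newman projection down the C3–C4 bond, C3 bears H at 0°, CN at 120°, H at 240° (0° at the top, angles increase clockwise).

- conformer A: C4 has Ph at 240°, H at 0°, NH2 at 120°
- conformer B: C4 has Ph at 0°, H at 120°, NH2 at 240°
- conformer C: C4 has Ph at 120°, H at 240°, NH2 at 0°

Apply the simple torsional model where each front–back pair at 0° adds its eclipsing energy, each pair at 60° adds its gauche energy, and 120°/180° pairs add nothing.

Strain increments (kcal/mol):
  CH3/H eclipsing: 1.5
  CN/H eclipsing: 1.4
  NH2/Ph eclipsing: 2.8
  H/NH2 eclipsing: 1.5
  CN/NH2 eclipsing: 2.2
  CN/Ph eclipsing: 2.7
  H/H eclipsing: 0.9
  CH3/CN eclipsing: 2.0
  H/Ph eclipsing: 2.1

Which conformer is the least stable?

A (eclipsed): H–H eclipsed, CN–NH2 eclipsed, H–Ph eclipsed; 0.9 + 2.2 + 2.1 = 5.2 kcal/mol.
B (eclipsed): H–Ph eclipsed, CN–H eclipsed, H–NH2 eclipsed; 2.1 + 1.4 + 1.5 = 5.0 kcal/mol.
C (eclipsed): H–NH2 eclipsed, CN–Ph eclipsed, H–H eclipsed; 1.5 + 2.7 + 0.9 = 5.1 kcal/mol.
A has the highest total (5.2 kcal/mol).

A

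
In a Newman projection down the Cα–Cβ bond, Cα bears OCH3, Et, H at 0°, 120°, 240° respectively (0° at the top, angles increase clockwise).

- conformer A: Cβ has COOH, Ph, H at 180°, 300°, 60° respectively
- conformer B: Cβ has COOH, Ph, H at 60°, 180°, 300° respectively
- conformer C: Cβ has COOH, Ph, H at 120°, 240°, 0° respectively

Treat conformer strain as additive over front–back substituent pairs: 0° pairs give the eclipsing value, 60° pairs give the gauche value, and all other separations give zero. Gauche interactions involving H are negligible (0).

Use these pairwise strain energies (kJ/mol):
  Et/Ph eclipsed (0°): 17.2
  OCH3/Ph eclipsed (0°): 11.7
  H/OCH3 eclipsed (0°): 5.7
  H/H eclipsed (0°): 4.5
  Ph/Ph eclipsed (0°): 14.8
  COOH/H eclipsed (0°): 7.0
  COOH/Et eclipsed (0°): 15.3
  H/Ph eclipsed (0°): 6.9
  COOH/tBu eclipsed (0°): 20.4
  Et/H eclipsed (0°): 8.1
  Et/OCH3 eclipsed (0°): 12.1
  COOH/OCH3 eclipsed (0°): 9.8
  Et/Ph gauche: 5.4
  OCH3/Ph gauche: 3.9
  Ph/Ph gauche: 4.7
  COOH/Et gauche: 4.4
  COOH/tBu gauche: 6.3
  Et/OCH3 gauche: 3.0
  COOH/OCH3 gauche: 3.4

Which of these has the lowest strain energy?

A (staggered): OCH3(0°)/Ph(300°) gauche 3.9; Et(120°)/COOH(180°) gauche 4.4 → 8.3 kJ/mol.
B (staggered): OCH3(0°)/COOH(60°) gauche 3.4; Et(120°)/COOH(60°) gauche 4.4; Et(120°)/Ph(180°) gauche 5.4 → 13.2 kJ/mol.
C (eclipsed): OCH3(0°)/H(0°) eclipsed 5.7; Et(120°)/COOH(120°) eclipsed 15.3; H(240°)/Ph(240°) eclipsed 6.9 → 27.9 kJ/mol.
A has the lowest total (8.3 kJ/mol).

A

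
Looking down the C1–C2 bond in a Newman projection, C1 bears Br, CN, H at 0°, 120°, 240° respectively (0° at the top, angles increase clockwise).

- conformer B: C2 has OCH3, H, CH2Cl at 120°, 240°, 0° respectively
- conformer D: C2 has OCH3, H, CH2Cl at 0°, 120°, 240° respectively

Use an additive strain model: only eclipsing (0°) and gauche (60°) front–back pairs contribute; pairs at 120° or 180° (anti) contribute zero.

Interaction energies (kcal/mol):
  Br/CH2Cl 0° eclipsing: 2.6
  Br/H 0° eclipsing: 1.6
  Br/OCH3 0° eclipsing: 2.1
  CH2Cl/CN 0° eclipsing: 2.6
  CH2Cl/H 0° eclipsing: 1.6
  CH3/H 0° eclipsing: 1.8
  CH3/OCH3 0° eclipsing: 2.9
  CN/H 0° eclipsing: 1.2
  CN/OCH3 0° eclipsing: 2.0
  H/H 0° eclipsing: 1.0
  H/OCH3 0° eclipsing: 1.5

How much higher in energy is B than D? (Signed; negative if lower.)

B (eclipsed): Br(0°)/CH2Cl(0°) eclipsed 2.6; CN(120°)/OCH3(120°) eclipsed 2.0; H(240°)/H(240°) eclipsed 1.0 → 5.6 kcal/mol.
D (eclipsed): Br(0°)/OCH3(0°) eclipsed 2.1; CN(120°)/H(120°) eclipsed 1.2; H(240°)/CH2Cl(240°) eclipsed 1.6 → 4.9 kcal/mol.
E(B) − E(D) = 5.6 − 4.9 = +0.7 kcal/mol.

+0.7 kcal/mol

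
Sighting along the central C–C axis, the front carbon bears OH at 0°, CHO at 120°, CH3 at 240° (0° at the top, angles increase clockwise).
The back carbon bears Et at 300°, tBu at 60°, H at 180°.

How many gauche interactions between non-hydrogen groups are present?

4

Non-H gauche pairs: OH(0°)/Et(300°); OH(0°)/tBu(60°); CHO(120°)/tBu(60°); CH3(240°)/Et(300°) — 4 interactions.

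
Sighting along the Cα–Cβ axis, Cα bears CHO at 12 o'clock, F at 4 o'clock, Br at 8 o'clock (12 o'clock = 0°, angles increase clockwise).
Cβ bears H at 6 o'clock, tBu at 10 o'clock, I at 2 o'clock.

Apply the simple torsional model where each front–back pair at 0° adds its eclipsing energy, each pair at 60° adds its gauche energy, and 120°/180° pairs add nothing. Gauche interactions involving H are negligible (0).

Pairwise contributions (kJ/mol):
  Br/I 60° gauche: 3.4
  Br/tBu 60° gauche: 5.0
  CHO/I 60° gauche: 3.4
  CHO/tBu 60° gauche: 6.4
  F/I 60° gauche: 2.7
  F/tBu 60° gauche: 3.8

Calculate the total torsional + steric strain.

This conformer (staggered): CHO(0°)/tBu(300°) gauche 6.4; CHO(0°)/I(60°) gauche 3.4; F(120°)/I(60°) gauche 2.7; Br(240°)/tBu(300°) gauche 5.0 → 17.5 kJ/mol.

17.5 kJ/mol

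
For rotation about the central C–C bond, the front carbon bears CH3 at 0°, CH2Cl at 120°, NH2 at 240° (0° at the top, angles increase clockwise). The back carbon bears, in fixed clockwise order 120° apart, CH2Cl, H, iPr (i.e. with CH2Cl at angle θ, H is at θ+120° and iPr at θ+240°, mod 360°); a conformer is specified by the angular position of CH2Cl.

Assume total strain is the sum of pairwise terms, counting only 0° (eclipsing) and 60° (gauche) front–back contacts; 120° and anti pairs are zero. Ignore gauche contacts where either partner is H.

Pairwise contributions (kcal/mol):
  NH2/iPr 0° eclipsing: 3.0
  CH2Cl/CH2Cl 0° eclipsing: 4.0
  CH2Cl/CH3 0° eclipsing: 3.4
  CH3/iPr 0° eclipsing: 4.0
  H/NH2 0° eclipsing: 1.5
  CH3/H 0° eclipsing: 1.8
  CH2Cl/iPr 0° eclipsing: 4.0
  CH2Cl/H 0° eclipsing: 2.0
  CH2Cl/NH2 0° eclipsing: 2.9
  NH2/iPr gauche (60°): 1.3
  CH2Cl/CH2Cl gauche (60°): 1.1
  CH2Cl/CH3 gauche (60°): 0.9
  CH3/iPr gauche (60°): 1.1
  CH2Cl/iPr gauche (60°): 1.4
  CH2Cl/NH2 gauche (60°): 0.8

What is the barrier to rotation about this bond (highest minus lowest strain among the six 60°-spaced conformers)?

5.1 kcal/mol

CH2Cl at 0° is eclipsed. CH3 at 0° is eclipsed with CH2Cl at 0° (3.4); CH2Cl at 120° is eclipsed with H at 120° (2.0); NH2 at 240° is eclipsed with iPr at 240° (3.0). Total 8.4 kcal/mol.
CH2Cl at 60° is staggered. CH3 at 0° is gauche with CH2Cl at 60° (0.9); CH3 at 0° is gauche with iPr at 300° (1.1); CH2Cl at 120° is gauche with CH2Cl at 60° (1.1); NH2 at 240° is gauche with iPr at 300° (1.3). Total 4.4 kcal/mol.
CH2Cl at 120° is eclipsed. CH3 at 0° is eclipsed with iPr at 0° (4.0); CH2Cl at 120° is eclipsed with CH2Cl at 120° (4.0); NH2 at 240° is eclipsed with H at 240° (1.5). Total 9.5 kcal/mol.
CH2Cl at 180° is staggered. CH3 at 0° is gauche with iPr at 60° (1.1); CH2Cl at 120° is gauche with CH2Cl at 180° (1.1); CH2Cl at 120° is gauche with iPr at 60° (1.4); NH2 at 240° is gauche with CH2Cl at 180° (0.8). Total 4.4 kcal/mol.
CH2Cl at 240° is eclipsed. CH3 at 0° is eclipsed with H at 0° (1.8); CH2Cl at 120° is eclipsed with iPr at 120° (4.0); NH2 at 240° is eclipsed with CH2Cl at 240° (2.9). Total 8.7 kcal/mol.
CH2Cl at 300° is staggered. CH3 at 0° is gauche with CH2Cl at 300° (0.9); CH2Cl at 120° is gauche with iPr at 180° (1.4); NH2 at 240° is gauche with CH2Cl at 300° (0.8); NH2 at 240° is gauche with iPr at 180° (1.3). Total 4.4 kcal/mol.
Max at 120° (9.5 kcal/mol), min at 60° (4.4 kcal/mol); barrier = 5.1 kcal/mol.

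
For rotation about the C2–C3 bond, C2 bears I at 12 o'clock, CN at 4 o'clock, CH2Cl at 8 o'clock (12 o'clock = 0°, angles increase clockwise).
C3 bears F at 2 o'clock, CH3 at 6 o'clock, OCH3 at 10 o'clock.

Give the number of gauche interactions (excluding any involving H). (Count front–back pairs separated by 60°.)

Non-H gauche pairs: I(0°)/F(60°); I(0°)/OCH3(300°); CN(120°)/F(60°); CN(120°)/CH3(180°); CH2Cl(240°)/CH3(180°); CH2Cl(240°)/OCH3(300°) — 6 interactions.

6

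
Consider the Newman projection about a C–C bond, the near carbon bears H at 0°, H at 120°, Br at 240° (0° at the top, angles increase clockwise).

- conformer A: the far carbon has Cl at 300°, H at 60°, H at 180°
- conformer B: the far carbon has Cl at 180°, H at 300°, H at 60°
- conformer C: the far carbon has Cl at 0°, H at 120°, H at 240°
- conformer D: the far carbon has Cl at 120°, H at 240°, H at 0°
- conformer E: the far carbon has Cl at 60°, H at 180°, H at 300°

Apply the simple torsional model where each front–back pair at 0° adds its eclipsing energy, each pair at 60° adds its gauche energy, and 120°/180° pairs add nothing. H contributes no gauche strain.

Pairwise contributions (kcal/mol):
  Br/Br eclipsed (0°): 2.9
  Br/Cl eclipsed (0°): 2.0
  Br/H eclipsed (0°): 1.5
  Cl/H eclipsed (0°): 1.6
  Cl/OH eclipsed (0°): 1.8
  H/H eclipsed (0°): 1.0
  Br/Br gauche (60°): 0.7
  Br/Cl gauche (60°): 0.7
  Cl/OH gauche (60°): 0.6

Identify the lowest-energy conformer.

A (staggered): Br–Cl gauche; 0.7 = 0.7 kcal/mol.
B (staggered): Br–Cl gauche; 0.7 = 0.7 kcal/mol.
C (eclipsed): H–Cl eclipsed, H–H eclipsed, Br–H eclipsed; 1.6 + 1.0 + 1.5 = 4.1 kcal/mol.
D (eclipsed): H–H eclipsed, H–Cl eclipsed, Br–H eclipsed; 1.0 + 1.6 + 1.5 = 4.1 kcal/mol.
E (staggered): no non-H gauche contacts → 0.0 kcal/mol.
E has the lowest total (0.0 kcal/mol).

E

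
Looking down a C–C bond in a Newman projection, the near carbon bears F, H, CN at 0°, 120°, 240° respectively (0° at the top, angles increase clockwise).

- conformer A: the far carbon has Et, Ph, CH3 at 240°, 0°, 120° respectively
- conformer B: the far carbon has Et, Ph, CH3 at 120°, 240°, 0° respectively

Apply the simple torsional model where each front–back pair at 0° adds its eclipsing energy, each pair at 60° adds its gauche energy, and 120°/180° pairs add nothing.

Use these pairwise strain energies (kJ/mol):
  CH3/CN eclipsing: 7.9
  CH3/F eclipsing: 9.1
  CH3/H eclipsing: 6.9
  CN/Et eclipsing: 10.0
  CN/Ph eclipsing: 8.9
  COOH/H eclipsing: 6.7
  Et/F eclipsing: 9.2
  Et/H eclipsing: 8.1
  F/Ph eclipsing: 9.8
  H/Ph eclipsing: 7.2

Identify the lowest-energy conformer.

B

A (eclipsed): F(0°)/Ph(0°) eclipsed 9.8; H(120°)/CH3(120°) eclipsed 6.9; CN(240°)/Et(240°) eclipsed 10.0 → 26.7 kJ/mol.
B (eclipsed): F(0°)/CH3(0°) eclipsed 9.1; H(120°)/Et(120°) eclipsed 8.1; CN(240°)/Ph(240°) eclipsed 8.9 → 26.1 kJ/mol.
B has the lowest total (26.1 kJ/mol).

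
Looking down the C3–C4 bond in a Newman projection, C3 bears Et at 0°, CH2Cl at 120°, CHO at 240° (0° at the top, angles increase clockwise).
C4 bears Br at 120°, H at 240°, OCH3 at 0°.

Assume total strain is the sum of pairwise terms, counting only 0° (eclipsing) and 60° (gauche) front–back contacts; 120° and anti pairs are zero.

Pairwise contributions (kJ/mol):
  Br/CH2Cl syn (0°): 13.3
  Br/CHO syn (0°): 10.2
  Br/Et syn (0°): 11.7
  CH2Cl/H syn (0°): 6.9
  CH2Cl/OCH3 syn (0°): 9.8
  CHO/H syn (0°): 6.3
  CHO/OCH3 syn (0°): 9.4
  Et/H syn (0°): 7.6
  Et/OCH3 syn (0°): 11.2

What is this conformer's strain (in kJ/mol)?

This conformer is eclipsed. Et at 0° is eclipsed with OCH3 at 0° (11.2); CH2Cl at 120° is eclipsed with Br at 120° (13.3); CHO at 240° is eclipsed with H at 240° (6.3). Total 30.8 kJ/mol.

30.8 kJ/mol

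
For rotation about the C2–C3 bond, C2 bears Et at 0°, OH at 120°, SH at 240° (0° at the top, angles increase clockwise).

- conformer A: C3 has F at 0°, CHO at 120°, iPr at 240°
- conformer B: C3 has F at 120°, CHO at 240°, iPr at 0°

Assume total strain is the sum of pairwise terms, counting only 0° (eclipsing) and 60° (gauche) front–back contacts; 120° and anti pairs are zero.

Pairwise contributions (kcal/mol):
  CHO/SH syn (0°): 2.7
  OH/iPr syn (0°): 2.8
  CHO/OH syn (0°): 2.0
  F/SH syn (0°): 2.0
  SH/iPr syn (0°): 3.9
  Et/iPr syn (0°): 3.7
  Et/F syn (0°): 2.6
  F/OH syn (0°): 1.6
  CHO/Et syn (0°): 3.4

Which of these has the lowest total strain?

A (eclipsed): Et–F eclipsed, OH–CHO eclipsed, SH–iPr eclipsed; 2.6 + 2.0 + 3.9 = 8.5 kcal/mol.
B (eclipsed): Et–iPr eclipsed, OH–F eclipsed, SH–CHO eclipsed; 3.7 + 1.6 + 2.7 = 8.0 kcal/mol.
B has the lowest total (8.0 kcal/mol).

B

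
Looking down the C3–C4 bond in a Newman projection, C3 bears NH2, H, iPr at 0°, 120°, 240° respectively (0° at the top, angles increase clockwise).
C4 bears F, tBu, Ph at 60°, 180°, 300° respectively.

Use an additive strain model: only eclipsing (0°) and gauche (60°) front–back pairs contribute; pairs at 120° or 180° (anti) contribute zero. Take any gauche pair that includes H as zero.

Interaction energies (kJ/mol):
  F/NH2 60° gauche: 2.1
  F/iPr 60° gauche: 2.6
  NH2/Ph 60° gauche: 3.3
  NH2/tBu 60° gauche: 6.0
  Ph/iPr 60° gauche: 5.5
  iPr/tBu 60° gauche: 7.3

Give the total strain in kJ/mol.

This conformer (staggered): NH2–F gauche, NH2–Ph gauche, iPr–tBu gauche, iPr–Ph gauche; 2.1 + 3.3 + 7.3 + 5.5 = 18.2 kJ/mol.

18.2 kJ/mol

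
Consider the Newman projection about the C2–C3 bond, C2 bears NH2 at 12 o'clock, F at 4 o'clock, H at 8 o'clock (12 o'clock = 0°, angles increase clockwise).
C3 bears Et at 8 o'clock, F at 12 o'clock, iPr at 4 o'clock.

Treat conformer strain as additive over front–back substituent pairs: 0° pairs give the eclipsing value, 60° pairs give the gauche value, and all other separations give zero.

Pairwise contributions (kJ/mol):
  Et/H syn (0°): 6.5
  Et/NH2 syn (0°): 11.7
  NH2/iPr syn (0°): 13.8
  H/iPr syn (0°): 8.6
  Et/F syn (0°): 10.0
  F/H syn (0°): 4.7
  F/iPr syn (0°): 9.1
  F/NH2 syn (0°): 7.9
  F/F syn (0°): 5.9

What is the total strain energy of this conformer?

23.5 kJ/mol

This conformer (eclipsed): NH2–F eclipsed, F–iPr eclipsed, H–Et eclipsed; 7.9 + 9.1 + 6.5 = 23.5 kJ/mol.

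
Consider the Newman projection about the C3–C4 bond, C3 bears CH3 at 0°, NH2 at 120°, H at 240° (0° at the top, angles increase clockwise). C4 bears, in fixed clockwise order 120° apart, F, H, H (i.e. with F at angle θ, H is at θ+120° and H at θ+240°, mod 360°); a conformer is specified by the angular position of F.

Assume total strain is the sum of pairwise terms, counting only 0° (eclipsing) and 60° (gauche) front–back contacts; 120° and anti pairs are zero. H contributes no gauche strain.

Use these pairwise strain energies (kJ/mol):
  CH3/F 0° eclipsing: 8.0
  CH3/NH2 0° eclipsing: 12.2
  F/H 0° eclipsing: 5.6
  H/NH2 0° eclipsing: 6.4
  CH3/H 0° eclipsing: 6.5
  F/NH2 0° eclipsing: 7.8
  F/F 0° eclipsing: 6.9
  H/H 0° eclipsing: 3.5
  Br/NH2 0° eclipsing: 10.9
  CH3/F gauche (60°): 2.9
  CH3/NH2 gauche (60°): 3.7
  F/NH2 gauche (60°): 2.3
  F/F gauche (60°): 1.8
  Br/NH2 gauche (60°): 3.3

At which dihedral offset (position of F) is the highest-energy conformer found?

F at 0° (eclipsed): CH3(0°)/F(0°) eclipsed 8.0; NH2(120°)/H(120°) eclipsed 6.4; H(240°)/H(240°) eclipsed 3.5 → 17.9 kJ/mol.
F at 60° (staggered): CH3(0°)/F(60°) gauche 2.9; NH2(120°)/F(60°) gauche 2.3 → 5.2 kJ/mol.
F at 120° (eclipsed): CH3(0°)/H(0°) eclipsed 6.5; NH2(120°)/F(120°) eclipsed 7.8; H(240°)/H(240°) eclipsed 3.5 → 17.8 kJ/mol.
F at 180° (staggered): NH2(120°)/F(180°) gauche 2.3 → 2.3 kJ/mol.
F at 240° (eclipsed): CH3(0°)/H(0°) eclipsed 6.5; NH2(120°)/H(120°) eclipsed 6.4; H(240°)/F(240°) eclipsed 5.6 → 18.5 kJ/mol.
F at 300° (staggered): CH3(0°)/F(300°) gauche 2.9 → 2.9 kJ/mol.
The maximum (18.5 kJ/mol) occurs with F at 240°.

240°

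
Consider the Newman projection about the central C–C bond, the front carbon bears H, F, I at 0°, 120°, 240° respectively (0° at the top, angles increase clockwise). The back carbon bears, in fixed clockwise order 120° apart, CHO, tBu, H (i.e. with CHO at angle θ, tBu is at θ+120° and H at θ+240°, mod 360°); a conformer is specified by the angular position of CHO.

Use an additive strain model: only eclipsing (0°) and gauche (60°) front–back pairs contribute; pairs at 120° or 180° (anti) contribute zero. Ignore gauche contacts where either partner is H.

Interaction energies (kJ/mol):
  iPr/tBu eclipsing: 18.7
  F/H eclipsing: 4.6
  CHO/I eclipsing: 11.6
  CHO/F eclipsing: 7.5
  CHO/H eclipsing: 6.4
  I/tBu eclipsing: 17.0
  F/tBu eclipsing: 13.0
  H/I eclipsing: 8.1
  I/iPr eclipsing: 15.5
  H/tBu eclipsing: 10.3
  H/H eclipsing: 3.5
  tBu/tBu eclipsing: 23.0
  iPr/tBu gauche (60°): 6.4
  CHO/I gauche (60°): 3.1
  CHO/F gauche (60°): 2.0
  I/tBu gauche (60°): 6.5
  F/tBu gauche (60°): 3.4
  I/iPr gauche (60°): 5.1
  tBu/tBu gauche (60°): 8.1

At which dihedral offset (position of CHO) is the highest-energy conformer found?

120°

CHO at 0° (eclipsed): H–CHO eclipsed, F–tBu eclipsed, I–H eclipsed; 6.4 + 13.0 + 8.1 = 27.5 kJ/mol.
CHO at 60° (staggered): F–CHO gauche, F–tBu gauche, I–tBu gauche; 2.0 + 3.4 + 6.5 = 11.9 kJ/mol.
CHO at 120° (eclipsed): H–H eclipsed, F–CHO eclipsed, I–tBu eclipsed; 3.5 + 7.5 + 17.0 = 28.0 kJ/mol.
CHO at 180° (staggered): F–CHO gauche, I–CHO gauche, I–tBu gauche; 2.0 + 3.1 + 6.5 = 11.6 kJ/mol.
CHO at 240° (eclipsed): H–tBu eclipsed, F–H eclipsed, I–CHO eclipsed; 10.3 + 4.6 + 11.6 = 26.5 kJ/mol.
CHO at 300° (staggered): F–tBu gauche, I–CHO gauche; 3.4 + 3.1 = 6.5 kJ/mol.
The maximum (28.0 kJ/mol) occurs with CHO at 120°.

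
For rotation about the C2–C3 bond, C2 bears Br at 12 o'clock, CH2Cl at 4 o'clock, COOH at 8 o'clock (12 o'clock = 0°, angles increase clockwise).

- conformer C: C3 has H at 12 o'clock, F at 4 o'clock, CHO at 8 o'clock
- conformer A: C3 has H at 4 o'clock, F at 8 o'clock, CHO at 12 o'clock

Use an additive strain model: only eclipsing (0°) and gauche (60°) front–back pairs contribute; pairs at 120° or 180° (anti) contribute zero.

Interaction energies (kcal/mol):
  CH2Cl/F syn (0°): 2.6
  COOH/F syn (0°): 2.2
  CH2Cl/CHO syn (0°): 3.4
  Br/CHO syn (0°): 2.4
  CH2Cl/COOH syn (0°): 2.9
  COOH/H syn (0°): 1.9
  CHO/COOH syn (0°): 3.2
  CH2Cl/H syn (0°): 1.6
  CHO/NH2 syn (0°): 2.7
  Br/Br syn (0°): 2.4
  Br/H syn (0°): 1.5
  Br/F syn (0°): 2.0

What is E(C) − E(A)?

+1.1 kcal/mol

C (eclipsed): Br(0°)/H(0°) eclipsed 1.5; CH2Cl(120°)/F(120°) eclipsed 2.6; COOH(240°)/CHO(240°) eclipsed 3.2 → 7.3 kcal/mol.
A (eclipsed): Br(0°)/CHO(0°) eclipsed 2.4; CH2Cl(120°)/H(120°) eclipsed 1.6; COOH(240°)/F(240°) eclipsed 2.2 → 6.2 kcal/mol.
E(C) − E(A) = 7.3 − 6.2 = +1.1 kcal/mol.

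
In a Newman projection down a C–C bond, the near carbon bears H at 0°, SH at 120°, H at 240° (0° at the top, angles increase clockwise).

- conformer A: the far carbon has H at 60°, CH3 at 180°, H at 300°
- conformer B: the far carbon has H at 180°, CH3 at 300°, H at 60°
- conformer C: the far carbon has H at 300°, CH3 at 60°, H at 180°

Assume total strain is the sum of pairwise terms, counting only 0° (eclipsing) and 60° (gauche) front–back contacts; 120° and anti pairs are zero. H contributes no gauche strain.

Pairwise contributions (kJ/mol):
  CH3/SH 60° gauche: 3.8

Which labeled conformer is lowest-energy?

B

A (staggered): SH–CH3 gauche; 3.8 = 3.8 kJ/mol.
B (staggered): no non-H gauche contacts → 0.0 kJ/mol.
C (staggered): SH–CH3 gauche; 3.8 = 3.8 kJ/mol.
B has the lowest total (0.0 kJ/mol).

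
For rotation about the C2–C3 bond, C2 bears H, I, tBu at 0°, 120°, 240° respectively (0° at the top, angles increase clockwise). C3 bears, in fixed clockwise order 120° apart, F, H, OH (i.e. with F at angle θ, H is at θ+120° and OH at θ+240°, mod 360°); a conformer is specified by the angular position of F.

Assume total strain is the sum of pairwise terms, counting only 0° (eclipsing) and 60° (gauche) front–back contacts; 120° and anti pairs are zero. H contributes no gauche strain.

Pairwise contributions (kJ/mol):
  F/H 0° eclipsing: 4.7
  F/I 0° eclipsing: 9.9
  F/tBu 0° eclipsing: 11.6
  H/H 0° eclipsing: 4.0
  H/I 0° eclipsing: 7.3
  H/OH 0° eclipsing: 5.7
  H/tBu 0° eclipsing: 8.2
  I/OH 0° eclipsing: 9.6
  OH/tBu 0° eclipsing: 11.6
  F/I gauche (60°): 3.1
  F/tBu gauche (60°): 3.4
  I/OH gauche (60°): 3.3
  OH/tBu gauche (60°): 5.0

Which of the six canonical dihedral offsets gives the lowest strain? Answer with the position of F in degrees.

60°

F at 0° (eclipsed): H–F eclipsed, I–H eclipsed, tBu–OH eclipsed; 4.7 + 7.3 + 11.6 = 23.6 kJ/mol.
F at 60° (staggered): I–F gauche, tBu–OH gauche; 3.1 + 5.0 = 8.1 kJ/mol.
F at 120° (eclipsed): H–OH eclipsed, I–F eclipsed, tBu–H eclipsed; 5.7 + 9.9 + 8.2 = 23.8 kJ/mol.
F at 180° (staggered): I–F gauche, I–OH gauche, tBu–F gauche; 3.1 + 3.3 + 3.4 = 9.8 kJ/mol.
F at 240° (eclipsed): H–H eclipsed, I–OH eclipsed, tBu–F eclipsed; 4.0 + 9.6 + 11.6 = 25.2 kJ/mol.
F at 300° (staggered): I–OH gauche, tBu–F gauche, tBu–OH gauche; 3.3 + 3.4 + 5.0 = 11.7 kJ/mol.
The minimum (8.1 kJ/mol) occurs with F at 60°.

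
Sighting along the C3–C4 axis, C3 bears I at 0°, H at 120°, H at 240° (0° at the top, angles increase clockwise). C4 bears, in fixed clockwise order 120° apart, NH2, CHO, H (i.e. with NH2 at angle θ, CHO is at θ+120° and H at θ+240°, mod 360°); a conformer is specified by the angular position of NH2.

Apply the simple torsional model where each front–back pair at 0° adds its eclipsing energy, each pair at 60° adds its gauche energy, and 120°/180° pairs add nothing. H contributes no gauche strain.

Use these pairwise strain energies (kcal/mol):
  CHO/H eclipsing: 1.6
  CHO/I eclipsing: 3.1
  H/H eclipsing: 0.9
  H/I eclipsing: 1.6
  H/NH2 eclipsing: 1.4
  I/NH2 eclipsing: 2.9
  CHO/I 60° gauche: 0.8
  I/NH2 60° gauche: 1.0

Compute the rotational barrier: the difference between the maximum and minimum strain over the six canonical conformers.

4.6 kcal/mol

NH2 at 0° (eclipsed): I–NH2 eclipsed, H–CHO eclipsed, H–H eclipsed; 2.9 + 1.6 + 0.9 = 5.4 kcal/mol.
NH2 at 60° (staggered): I–NH2 gauche; 1.0 = 1.0 kcal/mol.
NH2 at 120° (eclipsed): I–H eclipsed, H–NH2 eclipsed, H–CHO eclipsed; 1.6 + 1.4 + 1.6 = 4.6 kcal/mol.
NH2 at 180° (staggered): I–CHO gauche; 0.8 = 0.8 kcal/mol.
NH2 at 240° (eclipsed): I–CHO eclipsed, H–H eclipsed, H–NH2 eclipsed; 3.1 + 0.9 + 1.4 = 5.4 kcal/mol.
NH2 at 300° (staggered): I–NH2 gauche, I–CHO gauche; 1.0 + 0.8 = 1.8 kcal/mol.
Max at 0° (5.4 kcal/mol), min at 180° (0.8 kcal/mol); barrier = 4.6 kcal/mol.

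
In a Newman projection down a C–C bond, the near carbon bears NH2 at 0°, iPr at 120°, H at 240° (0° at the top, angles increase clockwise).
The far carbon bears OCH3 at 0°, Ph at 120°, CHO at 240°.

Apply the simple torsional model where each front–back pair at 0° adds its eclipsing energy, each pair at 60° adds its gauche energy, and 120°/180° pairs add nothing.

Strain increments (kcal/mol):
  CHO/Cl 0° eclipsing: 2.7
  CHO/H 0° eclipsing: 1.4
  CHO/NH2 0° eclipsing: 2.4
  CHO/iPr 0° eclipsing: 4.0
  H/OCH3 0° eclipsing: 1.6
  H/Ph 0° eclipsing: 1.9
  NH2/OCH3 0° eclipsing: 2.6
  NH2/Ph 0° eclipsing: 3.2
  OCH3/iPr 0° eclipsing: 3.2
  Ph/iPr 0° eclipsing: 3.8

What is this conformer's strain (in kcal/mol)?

7.8 kcal/mol

This conformer (eclipsed): NH2–OCH3 eclipsed, iPr–Ph eclipsed, H–CHO eclipsed; 2.6 + 3.8 + 1.4 = 7.8 kcal/mol.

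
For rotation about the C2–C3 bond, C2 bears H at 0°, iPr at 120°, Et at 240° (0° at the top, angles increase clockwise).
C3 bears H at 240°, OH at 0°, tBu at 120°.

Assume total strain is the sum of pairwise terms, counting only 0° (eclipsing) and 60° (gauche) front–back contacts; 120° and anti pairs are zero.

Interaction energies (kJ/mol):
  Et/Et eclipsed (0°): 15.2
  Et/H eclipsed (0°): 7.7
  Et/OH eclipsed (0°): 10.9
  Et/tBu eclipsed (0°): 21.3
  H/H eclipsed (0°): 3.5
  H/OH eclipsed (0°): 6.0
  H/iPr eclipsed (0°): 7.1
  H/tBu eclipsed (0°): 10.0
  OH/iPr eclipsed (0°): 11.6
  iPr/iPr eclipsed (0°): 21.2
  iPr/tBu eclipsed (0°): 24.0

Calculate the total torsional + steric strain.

This conformer is eclipsed. H at 0° is eclipsed with OH at 0° (6.0); iPr at 120° is eclipsed with tBu at 120° (24.0); Et at 240° is eclipsed with H at 240° (7.7). Total 37.7 kJ/mol.

37.7 kJ/mol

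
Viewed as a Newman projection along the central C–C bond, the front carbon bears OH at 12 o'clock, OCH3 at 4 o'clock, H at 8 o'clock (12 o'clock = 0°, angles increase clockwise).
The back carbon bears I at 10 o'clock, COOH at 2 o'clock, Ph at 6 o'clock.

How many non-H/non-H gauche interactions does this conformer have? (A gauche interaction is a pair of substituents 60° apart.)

Non-H gauche pairs: OH(0°)/I(300°); OH(0°)/COOH(60°); OCH3(120°)/COOH(60°); OCH3(120°)/Ph(180°) — 4 interactions.

4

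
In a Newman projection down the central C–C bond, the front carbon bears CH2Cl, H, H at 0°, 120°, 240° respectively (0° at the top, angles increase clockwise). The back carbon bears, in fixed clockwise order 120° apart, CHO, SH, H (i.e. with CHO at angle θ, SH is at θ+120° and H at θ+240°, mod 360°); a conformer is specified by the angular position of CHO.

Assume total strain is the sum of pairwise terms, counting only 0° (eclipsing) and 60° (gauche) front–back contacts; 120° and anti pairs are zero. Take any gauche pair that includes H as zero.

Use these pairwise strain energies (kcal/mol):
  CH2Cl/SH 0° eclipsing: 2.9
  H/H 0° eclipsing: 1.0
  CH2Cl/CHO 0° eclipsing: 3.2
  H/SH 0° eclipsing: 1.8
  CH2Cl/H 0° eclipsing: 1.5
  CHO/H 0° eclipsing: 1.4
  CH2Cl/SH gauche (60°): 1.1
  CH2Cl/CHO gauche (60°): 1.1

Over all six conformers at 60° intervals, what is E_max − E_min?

CHO at 0° (eclipsed): CH2Cl–CHO eclipsed, H–SH eclipsed, H–H eclipsed; 3.2 + 1.8 + 1.0 = 6.0 kcal/mol.
CHO at 60° (staggered): CH2Cl–CHO gauche; 1.1 = 1.1 kcal/mol.
CHO at 120° (eclipsed): CH2Cl–H eclipsed, H–CHO eclipsed, H–SH eclipsed; 1.5 + 1.4 + 1.8 = 4.7 kcal/mol.
CHO at 180° (staggered): CH2Cl–SH gauche; 1.1 = 1.1 kcal/mol.
CHO at 240° (eclipsed): CH2Cl–SH eclipsed, H–H eclipsed, H–CHO eclipsed; 2.9 + 1.0 + 1.4 = 5.3 kcal/mol.
CHO at 300° (staggered): CH2Cl–CHO gauche, CH2Cl–SH gauche; 1.1 + 1.1 = 2.2 kcal/mol.
Max at 0° (6.0 kcal/mol), min at 60° (1.1 kcal/mol); barrier = 4.9 kcal/mol.

4.9 kcal/mol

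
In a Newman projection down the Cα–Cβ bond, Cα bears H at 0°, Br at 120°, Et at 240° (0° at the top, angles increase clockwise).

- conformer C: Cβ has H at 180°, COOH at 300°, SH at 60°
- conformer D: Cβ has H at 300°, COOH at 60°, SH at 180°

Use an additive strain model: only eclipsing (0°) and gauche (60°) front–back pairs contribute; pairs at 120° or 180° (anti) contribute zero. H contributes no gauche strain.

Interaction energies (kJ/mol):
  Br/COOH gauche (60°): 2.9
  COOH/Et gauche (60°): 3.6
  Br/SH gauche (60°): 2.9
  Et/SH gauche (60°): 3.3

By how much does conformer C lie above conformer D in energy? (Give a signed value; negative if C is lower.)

C (staggered): Br(120°)/SH(60°) gauche 2.9; Et(240°)/COOH(300°) gauche 3.6 → 6.5 kJ/mol.
D (staggered): Br(120°)/COOH(60°) gauche 2.9; Br(120°)/SH(180°) gauche 2.9; Et(240°)/SH(180°) gauche 3.3 → 9.1 kJ/mol.
E(C) − E(D) = 6.5 − 9.1 = -2.6 kJ/mol.

-2.6 kJ/mol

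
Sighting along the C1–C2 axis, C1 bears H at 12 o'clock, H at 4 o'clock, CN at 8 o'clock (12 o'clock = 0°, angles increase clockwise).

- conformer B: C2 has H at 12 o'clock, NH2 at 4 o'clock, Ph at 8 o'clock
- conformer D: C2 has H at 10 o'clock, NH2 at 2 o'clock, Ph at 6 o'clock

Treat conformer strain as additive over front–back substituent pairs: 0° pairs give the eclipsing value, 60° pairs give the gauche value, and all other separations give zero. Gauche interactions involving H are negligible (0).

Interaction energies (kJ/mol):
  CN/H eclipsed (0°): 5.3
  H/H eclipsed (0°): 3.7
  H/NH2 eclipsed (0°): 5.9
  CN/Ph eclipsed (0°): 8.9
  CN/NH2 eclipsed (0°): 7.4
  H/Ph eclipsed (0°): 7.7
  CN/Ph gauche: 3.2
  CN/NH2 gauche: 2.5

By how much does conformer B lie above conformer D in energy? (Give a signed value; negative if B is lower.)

+15.3 kJ/mol

B (eclipsed): H–H eclipsed, H–NH2 eclipsed, CN–Ph eclipsed; 3.7 + 5.9 + 8.9 = 18.5 kJ/mol.
D (staggered): CN–Ph gauche; 3.2 = 3.2 kJ/mol.
E(B) − E(D) = 18.5 − 3.2 = +15.3 kJ/mol.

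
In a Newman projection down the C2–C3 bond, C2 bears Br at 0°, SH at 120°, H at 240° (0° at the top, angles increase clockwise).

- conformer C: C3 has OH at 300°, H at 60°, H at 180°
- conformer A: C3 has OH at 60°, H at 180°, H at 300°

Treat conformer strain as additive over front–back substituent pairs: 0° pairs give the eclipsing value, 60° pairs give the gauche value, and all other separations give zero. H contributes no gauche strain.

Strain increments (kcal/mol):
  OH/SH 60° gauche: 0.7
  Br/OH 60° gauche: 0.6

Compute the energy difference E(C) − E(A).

-0.7 kcal/mol

C (staggered): Br(0°)/OH(300°) gauche 0.6 → 0.6 kcal/mol.
A (staggered): Br(0°)/OH(60°) gauche 0.6; SH(120°)/OH(60°) gauche 0.7 → 1.3 kcal/mol.
E(C) − E(A) = 0.6 − 1.3 = -0.7 kcal/mol.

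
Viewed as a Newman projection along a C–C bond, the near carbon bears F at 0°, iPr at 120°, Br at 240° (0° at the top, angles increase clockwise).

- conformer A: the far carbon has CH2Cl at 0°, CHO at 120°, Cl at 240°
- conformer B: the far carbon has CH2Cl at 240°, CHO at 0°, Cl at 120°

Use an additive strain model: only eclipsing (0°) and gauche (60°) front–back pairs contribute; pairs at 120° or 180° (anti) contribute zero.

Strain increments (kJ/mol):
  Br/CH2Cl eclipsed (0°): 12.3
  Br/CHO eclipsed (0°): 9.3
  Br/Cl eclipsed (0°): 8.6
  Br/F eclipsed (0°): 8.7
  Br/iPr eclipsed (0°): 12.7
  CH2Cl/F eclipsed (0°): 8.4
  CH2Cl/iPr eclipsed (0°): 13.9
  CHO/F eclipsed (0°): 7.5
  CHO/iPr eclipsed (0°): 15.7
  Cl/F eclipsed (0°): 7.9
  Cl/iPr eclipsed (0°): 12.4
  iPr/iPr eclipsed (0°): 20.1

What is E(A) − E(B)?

+0.5 kJ/mol

A (eclipsed): F–CH2Cl eclipsed, iPr–CHO eclipsed, Br–Cl eclipsed; 8.4 + 15.7 + 8.6 = 32.7 kJ/mol.
B (eclipsed): F–CHO eclipsed, iPr–Cl eclipsed, Br–CH2Cl eclipsed; 7.5 + 12.4 + 12.3 = 32.2 kJ/mol.
E(A) − E(B) = 32.7 − 32.2 = +0.5 kJ/mol.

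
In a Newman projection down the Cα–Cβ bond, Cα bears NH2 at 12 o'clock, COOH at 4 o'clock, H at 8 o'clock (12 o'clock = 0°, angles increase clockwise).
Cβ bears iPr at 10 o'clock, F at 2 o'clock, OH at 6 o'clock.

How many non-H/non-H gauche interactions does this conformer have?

Non-H gauche pairs: NH2(0°)/iPr(300°); NH2(0°)/F(60°); COOH(120°)/F(60°); COOH(120°)/OH(180°) — 4 interactions.

4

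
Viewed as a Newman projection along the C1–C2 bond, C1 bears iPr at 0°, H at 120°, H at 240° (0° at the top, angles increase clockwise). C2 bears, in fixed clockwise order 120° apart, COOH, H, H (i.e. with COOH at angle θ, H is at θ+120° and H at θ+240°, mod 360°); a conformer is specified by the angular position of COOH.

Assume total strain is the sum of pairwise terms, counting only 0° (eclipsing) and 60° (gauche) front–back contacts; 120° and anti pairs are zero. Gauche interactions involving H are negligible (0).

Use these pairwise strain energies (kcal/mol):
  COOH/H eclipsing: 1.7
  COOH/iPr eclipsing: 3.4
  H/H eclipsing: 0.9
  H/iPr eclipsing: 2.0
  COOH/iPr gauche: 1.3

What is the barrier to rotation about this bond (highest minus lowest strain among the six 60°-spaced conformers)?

5.2 kcal/mol

COOH at 0° (eclipsed): iPr(0°)/COOH(0°) eclipsed 3.4; H(120°)/H(120°) eclipsed 0.9; H(240°)/H(240°) eclipsed 0.9 → 5.2 kcal/mol.
COOH at 60° (staggered): iPr(0°)/COOH(60°) gauche 1.3 → 1.3 kcal/mol.
COOH at 120° (eclipsed): iPr(0°)/H(0°) eclipsed 2.0; H(120°)/COOH(120°) eclipsed 1.7; H(240°)/H(240°) eclipsed 0.9 → 4.6 kcal/mol.
COOH at 180° (staggered): no non-H gauche contacts → 0.0 kcal/mol.
COOH at 240° (eclipsed): iPr(0°)/H(0°) eclipsed 2.0; H(120°)/H(120°) eclipsed 0.9; H(240°)/COOH(240°) eclipsed 1.7 → 4.6 kcal/mol.
COOH at 300° (staggered): iPr(0°)/COOH(300°) gauche 1.3 → 1.3 kcal/mol.
Max at 0° (5.2 kcal/mol), min at 180° (0.0 kcal/mol); barrier = 5.2 kcal/mol.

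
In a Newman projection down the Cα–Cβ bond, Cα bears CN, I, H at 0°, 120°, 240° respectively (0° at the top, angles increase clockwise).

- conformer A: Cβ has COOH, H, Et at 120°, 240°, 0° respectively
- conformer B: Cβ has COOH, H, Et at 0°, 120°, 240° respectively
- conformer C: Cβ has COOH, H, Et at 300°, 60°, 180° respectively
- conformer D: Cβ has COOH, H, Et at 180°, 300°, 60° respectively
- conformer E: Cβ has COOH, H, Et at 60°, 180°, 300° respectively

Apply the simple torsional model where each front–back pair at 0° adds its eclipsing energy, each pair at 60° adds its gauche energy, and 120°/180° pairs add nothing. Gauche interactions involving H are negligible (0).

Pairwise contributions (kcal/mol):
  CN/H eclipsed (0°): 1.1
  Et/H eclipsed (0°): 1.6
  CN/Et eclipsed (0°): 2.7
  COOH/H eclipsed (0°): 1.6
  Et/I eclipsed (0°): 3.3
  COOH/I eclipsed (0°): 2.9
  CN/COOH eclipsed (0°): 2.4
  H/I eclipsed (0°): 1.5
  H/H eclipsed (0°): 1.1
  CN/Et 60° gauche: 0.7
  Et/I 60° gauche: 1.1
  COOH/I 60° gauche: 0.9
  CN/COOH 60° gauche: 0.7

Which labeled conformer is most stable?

A (eclipsed): CN–Et eclipsed, I–COOH eclipsed, H–H eclipsed; 2.7 + 2.9 + 1.1 = 6.7 kcal/mol.
B (eclipsed): CN–COOH eclipsed, I–H eclipsed, H–Et eclipsed; 2.4 + 1.5 + 1.6 = 5.5 kcal/mol.
C (staggered): CN–COOH gauche, I–Et gauche; 0.7 + 1.1 = 1.8 kcal/mol.
D (staggered): CN–Et gauche, I–COOH gauche, I–Et gauche; 0.7 + 0.9 + 1.1 = 2.7 kcal/mol.
E (staggered): CN–COOH gauche, CN–Et gauche, I–COOH gauche; 0.7 + 0.7 + 0.9 = 2.3 kcal/mol.
C has the lowest total (1.8 kcal/mol).

C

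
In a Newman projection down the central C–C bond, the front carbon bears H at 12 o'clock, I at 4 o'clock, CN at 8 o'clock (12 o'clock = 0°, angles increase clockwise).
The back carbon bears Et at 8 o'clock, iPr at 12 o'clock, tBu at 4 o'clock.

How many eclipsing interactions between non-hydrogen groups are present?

2

Non-H eclipsing pairs: I(120°)/tBu(120°); CN(240°)/Et(240°) — 2 interactions.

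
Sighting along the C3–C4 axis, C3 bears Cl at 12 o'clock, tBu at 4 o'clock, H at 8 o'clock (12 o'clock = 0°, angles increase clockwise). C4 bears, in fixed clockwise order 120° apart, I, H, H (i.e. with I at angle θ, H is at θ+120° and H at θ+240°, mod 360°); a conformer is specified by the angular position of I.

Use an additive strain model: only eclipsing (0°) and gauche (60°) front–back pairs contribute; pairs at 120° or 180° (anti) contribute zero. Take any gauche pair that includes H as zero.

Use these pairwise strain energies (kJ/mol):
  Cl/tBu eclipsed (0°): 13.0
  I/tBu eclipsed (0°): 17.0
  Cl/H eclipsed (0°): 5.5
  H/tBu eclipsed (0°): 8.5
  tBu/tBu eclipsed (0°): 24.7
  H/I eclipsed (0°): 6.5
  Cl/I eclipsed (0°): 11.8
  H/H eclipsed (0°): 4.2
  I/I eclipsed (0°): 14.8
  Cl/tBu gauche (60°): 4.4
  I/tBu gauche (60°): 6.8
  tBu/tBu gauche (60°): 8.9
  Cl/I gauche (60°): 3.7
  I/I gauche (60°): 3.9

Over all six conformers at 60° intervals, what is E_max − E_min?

I at 0° (eclipsed): Cl–I eclipsed, tBu–H eclipsed, H–H eclipsed; 11.8 + 8.5 + 4.2 = 24.5 kJ/mol.
I at 60° (staggered): Cl–I gauche, tBu–I gauche; 3.7 + 6.8 = 10.5 kJ/mol.
I at 120° (eclipsed): Cl–H eclipsed, tBu–I eclipsed, H–H eclipsed; 5.5 + 17.0 + 4.2 = 26.7 kJ/mol.
I at 180° (staggered): tBu–I gauche; 6.8 = 6.8 kJ/mol.
I at 240° (eclipsed): Cl–H eclipsed, tBu–H eclipsed, H–I eclipsed; 5.5 + 8.5 + 6.5 = 20.5 kJ/mol.
I at 300° (staggered): Cl–I gauche; 3.7 = 3.7 kJ/mol.
Max at 120° (26.7 kJ/mol), min at 300° (3.7 kJ/mol); barrier = 23.0 kJ/mol.

23.0 kJ/mol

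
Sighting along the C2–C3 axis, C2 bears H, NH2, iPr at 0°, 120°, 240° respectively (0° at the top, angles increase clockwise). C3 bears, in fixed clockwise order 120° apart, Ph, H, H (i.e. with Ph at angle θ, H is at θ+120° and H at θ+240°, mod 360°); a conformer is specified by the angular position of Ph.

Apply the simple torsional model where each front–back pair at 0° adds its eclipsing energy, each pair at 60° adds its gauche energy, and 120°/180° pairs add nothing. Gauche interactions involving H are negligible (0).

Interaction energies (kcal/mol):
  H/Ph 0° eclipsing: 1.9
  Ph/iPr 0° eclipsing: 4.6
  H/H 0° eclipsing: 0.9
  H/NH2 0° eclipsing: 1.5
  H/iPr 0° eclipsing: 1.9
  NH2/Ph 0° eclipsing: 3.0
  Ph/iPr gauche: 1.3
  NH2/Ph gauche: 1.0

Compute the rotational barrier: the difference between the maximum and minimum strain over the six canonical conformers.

Ph at 0° (eclipsed): H–Ph eclipsed, NH2–H eclipsed, iPr–H eclipsed; 1.9 + 1.5 + 1.9 = 5.3 kcal/mol.
Ph at 60° (staggered): NH2–Ph gauche; 1.0 = 1.0 kcal/mol.
Ph at 120° (eclipsed): H–H eclipsed, NH2–Ph eclipsed, iPr–H eclipsed; 0.9 + 3.0 + 1.9 = 5.8 kcal/mol.
Ph at 180° (staggered): NH2–Ph gauche, iPr–Ph gauche; 1.0 + 1.3 = 2.3 kcal/mol.
Ph at 240° (eclipsed): H–H eclipsed, NH2–H eclipsed, iPr–Ph eclipsed; 0.9 + 1.5 + 4.6 = 7.0 kcal/mol.
Ph at 300° (staggered): iPr–Ph gauche; 1.3 = 1.3 kcal/mol.
Max at 240° (7.0 kcal/mol), min at 60° (1.0 kcal/mol); barrier = 6.0 kcal/mol.

6.0 kcal/mol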